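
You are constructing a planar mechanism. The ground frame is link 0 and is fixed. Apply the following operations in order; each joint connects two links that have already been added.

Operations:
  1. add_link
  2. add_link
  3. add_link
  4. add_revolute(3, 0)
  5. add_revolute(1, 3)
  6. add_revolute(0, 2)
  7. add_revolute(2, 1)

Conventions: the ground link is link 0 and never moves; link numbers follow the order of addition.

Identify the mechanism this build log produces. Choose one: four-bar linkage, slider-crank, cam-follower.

links: 4 (incl. ground); joints: 4 revolute, 0 prismatic, 0 higher (cam) pair, forming one closed loop
4 links in a single 4R loop → four-bar linkage

four-bar linkage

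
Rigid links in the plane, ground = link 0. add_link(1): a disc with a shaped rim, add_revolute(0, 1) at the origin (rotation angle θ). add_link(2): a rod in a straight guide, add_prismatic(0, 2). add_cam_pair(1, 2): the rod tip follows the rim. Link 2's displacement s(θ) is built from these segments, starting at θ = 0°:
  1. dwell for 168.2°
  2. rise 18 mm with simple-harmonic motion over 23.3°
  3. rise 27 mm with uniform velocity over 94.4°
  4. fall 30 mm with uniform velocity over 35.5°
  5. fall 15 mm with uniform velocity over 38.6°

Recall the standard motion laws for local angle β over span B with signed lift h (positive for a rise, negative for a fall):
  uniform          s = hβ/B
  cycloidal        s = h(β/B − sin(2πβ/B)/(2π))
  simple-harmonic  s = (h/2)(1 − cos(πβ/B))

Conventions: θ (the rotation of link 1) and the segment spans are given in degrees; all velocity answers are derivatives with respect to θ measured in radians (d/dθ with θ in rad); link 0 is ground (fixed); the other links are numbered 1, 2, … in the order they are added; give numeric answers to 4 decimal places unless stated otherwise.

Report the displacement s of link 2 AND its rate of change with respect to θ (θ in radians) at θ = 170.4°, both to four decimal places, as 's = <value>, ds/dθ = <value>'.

segment 1 (0° to 168.2°, dwell): s unchanged at 0.0000
θ = 170.4° falls in segment 2 (168.2° to 191.5°, simple-harmonic, h = 18): β = 170.4 − 168.2 = 2.2°, B = 23.3°; Δs = 18/2·(1 − cos(π·0.0944)) = 0.3931; s = 0.0000 + 0.3931 = 0.3931
velocity in seg [168.2°–191.5°] (simple-harmonic), θ in radians: β = 2.2° = 0.0384 rad, B = 23.3° = 0.4067 rad; ds/dθ = (πh/(2B)) sin(πβ/B) = (π·18/(2·0.4067)) sin(π·0.0944) = 20.323009 mm/rad

s = 0.3931, ds/dθ = 20.3230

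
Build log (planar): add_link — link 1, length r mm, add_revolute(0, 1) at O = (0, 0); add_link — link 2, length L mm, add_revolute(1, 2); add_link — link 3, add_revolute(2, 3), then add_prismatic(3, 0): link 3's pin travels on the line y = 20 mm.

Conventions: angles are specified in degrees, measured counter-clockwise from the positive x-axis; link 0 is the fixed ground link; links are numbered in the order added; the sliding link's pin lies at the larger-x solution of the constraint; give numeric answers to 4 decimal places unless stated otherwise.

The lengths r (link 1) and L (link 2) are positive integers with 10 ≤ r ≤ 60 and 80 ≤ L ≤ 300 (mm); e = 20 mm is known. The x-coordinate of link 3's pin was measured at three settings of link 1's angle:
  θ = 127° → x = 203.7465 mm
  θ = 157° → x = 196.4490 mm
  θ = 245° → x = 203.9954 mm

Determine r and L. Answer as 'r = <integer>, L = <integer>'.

constraint per measurement: (x − r cos θ)² + (r sin θ − e)² = L²
subtracting the θ₁ and θ₂ equations cancels the r² and L² terms:
r = (x₁² − x₂²) / (2[(x₁cos θ₁ + e sin θ₁) − (x₂cos θ₂ + e sin θ₂)]) = 22.0002 → r = 22
L² = (x₁ − r cos θ₁)² + (r sin θ₁ − e)² = 47089.0160 → L = 217.0000 → L = 217
check at θ₃=245°: x = 203.9954 (printed 203.9954) ✓

r = 22, L = 217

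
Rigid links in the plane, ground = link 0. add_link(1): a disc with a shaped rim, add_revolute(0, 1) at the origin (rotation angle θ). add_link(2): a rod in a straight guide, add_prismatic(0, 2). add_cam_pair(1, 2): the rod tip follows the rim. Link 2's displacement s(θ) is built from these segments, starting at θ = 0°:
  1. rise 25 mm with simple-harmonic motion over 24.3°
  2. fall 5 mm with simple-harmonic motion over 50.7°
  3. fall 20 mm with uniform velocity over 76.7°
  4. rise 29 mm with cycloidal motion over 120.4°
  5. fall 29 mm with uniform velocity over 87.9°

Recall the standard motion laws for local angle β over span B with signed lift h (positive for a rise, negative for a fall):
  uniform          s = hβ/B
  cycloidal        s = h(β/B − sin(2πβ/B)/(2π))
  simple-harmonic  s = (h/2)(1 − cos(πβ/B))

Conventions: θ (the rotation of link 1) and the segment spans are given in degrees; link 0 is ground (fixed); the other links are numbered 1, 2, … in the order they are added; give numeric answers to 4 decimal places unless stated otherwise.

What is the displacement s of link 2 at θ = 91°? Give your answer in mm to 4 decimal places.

segment 1 (0° to 24.3°, simple-harmonic, h = 25) is passed completely: s = 0.0000 + (25) = 25.0000
segment 2 (24.3° to 75°, simple-harmonic, h = -5) is passed completely: s = 25.0000 + (-5) = 20.0000
θ = 91° falls in segment 3 (75° to 151.7°, uniform, h = -20): β = 91 − 75 = 16°, B = 76.7°; Δs = -20·16/76.7 = -4.1721; s = 20.0000 − 4.1721 = 15.8279

15.8279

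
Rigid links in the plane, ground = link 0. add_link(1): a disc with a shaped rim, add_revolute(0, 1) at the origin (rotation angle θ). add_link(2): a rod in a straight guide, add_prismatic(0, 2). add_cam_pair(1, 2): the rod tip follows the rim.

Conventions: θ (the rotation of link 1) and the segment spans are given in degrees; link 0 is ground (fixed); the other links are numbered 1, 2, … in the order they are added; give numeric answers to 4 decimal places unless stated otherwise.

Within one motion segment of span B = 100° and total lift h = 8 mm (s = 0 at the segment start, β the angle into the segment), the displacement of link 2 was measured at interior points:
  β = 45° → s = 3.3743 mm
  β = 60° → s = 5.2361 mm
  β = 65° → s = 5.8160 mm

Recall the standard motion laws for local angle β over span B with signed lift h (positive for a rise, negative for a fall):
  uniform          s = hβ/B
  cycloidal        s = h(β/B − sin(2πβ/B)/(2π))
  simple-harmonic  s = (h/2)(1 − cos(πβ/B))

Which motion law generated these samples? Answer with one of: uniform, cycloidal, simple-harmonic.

candidates at β/B = r: uniform s = h·r (linear in β); cycloidal s = h·(r − sin(2πr)/(2π)); simple-harmonic s = (h/2)(1 − cos(πr))
β=45°: printed 3.3743 | uniform 3.6000, cycloidal 3.2065, simple-harmonic 3.3743
β=60°: printed 5.2361 | uniform 4.8000, cycloidal 5.5484, simple-harmonic 5.2361
β=65°: printed 5.8160 | uniform 5.2000, cycloidal 6.2301, simple-harmonic 5.8160
only one law matches every sample → simple-harmonic

simple-harmonic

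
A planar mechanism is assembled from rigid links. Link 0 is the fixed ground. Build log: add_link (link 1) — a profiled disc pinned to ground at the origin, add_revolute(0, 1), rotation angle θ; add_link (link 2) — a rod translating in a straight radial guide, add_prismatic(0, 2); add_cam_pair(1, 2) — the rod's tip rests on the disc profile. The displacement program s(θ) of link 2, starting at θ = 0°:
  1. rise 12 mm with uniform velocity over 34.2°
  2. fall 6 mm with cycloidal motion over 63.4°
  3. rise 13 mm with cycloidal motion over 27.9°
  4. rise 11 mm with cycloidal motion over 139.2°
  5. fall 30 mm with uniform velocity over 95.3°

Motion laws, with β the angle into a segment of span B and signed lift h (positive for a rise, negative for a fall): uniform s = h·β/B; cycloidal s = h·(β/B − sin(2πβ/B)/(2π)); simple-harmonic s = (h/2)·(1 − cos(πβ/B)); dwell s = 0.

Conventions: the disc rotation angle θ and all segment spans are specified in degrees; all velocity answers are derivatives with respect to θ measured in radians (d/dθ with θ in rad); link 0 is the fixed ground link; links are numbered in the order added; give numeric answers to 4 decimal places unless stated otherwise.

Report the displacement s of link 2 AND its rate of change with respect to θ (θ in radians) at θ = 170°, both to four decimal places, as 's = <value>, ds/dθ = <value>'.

seg 1 [0°–34.2°] uniform, h=12: full span → s += 12 → s = 12.0000
seg 2 [34.2°–97.6°] cycloidal, h=-6: full span → s += -6 → s = 6.0000
seg 3 [97.6°–125.5°] cycloidal, h=13: full span → s += 13 → s = 19.0000
seg 4 [125.5°–264.7°] cycloidal, h=11: θ=170° here. β=44.5, B=139.2. 11·(0.3197 − sin(2π·0.3197)/(2π)) = 1.9310 → s = 20.9310
velocity in seg [125.5°–264.7°] (cycloidal), θ in radians: β = 44.5° = 0.7767 rad, B = 139.2° = 2.4295 rad; ds/dθ = (h/B)(1 − cos(2πβ/B)) = (11/2.4295)(1 − cos(2π·0.3197)) = 6.447337 mm/rad

s = 20.9310, ds/dθ = 6.4473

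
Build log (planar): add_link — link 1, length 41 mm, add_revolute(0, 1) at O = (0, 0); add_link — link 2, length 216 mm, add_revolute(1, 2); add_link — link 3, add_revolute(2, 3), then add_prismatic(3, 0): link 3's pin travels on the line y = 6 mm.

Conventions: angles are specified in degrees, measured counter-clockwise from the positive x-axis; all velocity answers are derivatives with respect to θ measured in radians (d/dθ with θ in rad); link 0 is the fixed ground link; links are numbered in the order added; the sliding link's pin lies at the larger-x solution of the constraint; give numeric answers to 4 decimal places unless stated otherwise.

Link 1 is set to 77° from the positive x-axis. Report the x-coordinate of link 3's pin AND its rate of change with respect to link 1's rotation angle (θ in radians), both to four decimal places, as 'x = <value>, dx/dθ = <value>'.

geometry: r = 41 mm, L = 216 mm, e = 6 mm
crank pin P = (r cos θ, r sin θ) = (9.222993, 39.949173)
h = r sin θ − e = 39.949173 − 6 = 33.949173
x = r cos θ + √(L² − h²) = 9.222993 + 213.315385 = 222.538379
dx/dθ = −r sin θ − h·r cos θ/√(L² − h²) (θ in radians; h = 33.949173) = -41.417013

x = 222.5384, dx/dθ = -41.4170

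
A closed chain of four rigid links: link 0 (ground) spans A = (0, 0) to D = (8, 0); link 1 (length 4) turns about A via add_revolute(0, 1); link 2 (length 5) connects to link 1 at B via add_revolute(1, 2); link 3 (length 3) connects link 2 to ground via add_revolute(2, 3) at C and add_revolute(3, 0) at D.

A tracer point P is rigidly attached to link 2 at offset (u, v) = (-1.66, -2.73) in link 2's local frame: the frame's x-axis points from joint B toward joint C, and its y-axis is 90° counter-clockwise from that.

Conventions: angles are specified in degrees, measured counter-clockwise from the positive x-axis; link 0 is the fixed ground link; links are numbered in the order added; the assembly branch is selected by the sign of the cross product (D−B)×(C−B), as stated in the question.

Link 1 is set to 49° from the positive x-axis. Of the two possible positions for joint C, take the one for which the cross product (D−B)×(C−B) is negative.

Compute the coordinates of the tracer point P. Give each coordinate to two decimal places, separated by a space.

A=(0,0), D=(8.00,0)
B = A + 4.00·(cos49°, sin49°) = (2.6242, 3.0188)
|BD| = 6.1654
circle(B,5.00) ∩ circle(D,3.00): a=4.3803, h=2.4111
  candidates: C₊=(7.6241,2.9764) cross=14.865; C₋=(5.2629,-1.2282) cross=-14.865
  branch - wants cross < 0 → take C=(5.2629,-1.2282) (cross=-14.865)
ex = (C−B)/|BC| = (0.5277,-0.8494); ey = (0.8494,0.5277)
P = B + -1.66·ex + -2.73·ey = (-0.5707,2.9881)

-0.57 2.99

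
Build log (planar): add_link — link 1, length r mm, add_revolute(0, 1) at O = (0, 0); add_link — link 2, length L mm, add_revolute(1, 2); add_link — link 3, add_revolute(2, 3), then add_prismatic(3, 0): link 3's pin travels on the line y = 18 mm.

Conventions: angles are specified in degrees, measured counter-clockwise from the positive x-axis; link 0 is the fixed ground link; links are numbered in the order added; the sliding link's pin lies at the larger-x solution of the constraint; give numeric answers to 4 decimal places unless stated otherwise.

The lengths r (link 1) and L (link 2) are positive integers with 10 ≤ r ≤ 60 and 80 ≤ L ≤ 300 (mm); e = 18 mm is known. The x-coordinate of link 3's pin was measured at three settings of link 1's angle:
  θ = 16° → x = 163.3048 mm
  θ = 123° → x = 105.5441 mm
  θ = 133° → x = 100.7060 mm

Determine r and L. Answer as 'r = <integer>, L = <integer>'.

constraint per measurement: (x − r cos θ)² + (r sin θ − e)² = L²
subtracting the θ₁ and θ₂ equations cancels the r² and L² terms:
r = (x₁² − x₂²) / (2[(x₁cos θ₁ + e sin θ₁) − (x₂cos θ₂ + e sin θ₂)]) = 38.0000 → r = 38
L² = (x₁ − r cos θ₁)² + (r sin θ₁ − e)² = 16129.0085 → L = 127.0000 → L = 127
check at θ₃=133°: x = 100.7060 (printed 100.7060) ✓

r = 38, L = 127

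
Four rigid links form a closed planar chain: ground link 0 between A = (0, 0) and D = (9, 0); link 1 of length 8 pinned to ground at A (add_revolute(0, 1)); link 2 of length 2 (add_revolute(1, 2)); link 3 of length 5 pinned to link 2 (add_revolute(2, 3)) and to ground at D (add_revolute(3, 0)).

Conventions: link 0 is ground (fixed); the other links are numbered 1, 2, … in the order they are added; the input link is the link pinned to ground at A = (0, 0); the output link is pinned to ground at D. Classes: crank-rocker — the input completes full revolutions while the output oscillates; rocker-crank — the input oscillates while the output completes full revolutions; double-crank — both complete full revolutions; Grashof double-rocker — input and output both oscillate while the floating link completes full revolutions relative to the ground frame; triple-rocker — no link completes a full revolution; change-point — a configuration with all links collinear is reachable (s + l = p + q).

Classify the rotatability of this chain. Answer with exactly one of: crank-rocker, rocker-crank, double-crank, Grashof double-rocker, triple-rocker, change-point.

lengths: ground=9, input=8, coupler=2, output=5
sorted: s=2 (shortest), l=9 (longest), p+q=13
s + l = 11 vs p + q = 13
s + l < p + q (Grashof) with shortest = coupler link → Grashof double-rocker

Grashof double-rocker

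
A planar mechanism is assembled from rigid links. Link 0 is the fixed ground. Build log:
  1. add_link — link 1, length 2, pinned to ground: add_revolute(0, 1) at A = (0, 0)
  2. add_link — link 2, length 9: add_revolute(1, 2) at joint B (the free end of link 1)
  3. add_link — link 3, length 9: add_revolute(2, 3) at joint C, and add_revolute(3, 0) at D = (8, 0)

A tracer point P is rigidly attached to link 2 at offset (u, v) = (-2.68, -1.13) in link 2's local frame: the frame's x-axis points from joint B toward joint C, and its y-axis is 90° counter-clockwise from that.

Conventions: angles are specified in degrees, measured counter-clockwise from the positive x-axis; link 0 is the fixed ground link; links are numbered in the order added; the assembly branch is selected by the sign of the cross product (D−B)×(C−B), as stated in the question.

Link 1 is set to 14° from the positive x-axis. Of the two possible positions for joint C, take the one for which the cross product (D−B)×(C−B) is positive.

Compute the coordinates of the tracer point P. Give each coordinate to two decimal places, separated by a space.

A=(0,0), D=(8.00,0)
B = A + 2.00·(cos14°, sin14°) = (1.9406, 0.4838)
|BD| = 6.0787
circle(B,9.00) ∩ circle(D,9.00): a=3.0393, h=8.4713
  candidates: C₊=(5.6446,8.6863) cross=51.494; C₋=(4.2960,-8.2025) cross=-51.494
  branch + wants cross > 0 → take C=(5.6446,8.6863) (cross=51.494)
ex = (C−B)/|BC| = (0.4116,0.9114); ey = (-0.9114,0.4116)
P = B + -2.68·ex + -1.13·ey = (1.8675,-2.4237)

1.87 -2.42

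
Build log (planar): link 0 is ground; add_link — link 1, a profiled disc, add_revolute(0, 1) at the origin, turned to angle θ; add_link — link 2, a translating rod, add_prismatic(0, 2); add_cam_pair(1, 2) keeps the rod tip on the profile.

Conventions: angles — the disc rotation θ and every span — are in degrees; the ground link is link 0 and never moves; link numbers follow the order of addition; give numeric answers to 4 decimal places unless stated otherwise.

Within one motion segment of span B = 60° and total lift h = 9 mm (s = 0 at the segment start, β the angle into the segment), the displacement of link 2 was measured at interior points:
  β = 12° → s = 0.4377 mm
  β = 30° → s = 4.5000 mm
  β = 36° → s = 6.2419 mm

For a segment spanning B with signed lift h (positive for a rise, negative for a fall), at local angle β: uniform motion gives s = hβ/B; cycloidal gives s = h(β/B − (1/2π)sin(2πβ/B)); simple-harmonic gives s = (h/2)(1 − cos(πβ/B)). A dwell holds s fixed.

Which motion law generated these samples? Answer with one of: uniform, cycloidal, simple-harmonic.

candidates at β/B = r: uniform s = h·r (linear in β); cycloidal s = h·(r − sin(2πr)/(2π)); simple-harmonic s = (h/2)(1 − cos(πr))
β=12°: printed 0.4377 | uniform 1.8000, cycloidal 0.4377, simple-harmonic 0.8594
β=30°: printed 4.5000 | uniform 4.5000, cycloidal 4.5000, simple-harmonic 4.5000
β=36°: printed 6.2419 | uniform 5.4000, cycloidal 6.2419, simple-harmonic 5.8906
only one law matches every sample → cycloidal

cycloidal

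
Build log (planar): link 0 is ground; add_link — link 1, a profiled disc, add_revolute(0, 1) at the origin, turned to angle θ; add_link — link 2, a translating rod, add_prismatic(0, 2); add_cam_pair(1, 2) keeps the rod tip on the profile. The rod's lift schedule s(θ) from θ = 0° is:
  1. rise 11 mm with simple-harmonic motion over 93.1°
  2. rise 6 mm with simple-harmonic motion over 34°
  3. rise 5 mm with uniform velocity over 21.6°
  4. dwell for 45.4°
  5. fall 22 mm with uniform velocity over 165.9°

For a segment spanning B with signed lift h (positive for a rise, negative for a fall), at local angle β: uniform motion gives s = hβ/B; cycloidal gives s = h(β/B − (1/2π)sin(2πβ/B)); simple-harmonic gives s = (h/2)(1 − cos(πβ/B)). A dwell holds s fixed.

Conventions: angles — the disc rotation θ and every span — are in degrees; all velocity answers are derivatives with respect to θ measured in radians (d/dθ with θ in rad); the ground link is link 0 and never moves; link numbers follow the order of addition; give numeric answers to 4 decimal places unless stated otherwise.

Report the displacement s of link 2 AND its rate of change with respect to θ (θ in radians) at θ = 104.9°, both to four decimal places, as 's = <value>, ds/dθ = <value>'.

seg 1 [0°–93.1°] simple-harmonic, h=11: full span → s += 11 → s = 11.0000
seg 2 [93.1°–127.1°] simple-harmonic, h=6: θ=104.9° here. β=11.8, B=34. 6/2·(1 − cos(π·0.3471)) = 1.6134 → s = 12.6134
velocity in seg [93.1°–127.1°] (simple-harmonic), θ in radians: β = 11.8° = 0.2059 rad, B = 34° = 0.5934 rad; ds/dθ = (πh/(2B)) sin(πβ/B) = (π·6/(2·0.5934)) sin(π·0.3471) = 14.084053 mm/rad

s = 12.6134, ds/dθ = 14.0841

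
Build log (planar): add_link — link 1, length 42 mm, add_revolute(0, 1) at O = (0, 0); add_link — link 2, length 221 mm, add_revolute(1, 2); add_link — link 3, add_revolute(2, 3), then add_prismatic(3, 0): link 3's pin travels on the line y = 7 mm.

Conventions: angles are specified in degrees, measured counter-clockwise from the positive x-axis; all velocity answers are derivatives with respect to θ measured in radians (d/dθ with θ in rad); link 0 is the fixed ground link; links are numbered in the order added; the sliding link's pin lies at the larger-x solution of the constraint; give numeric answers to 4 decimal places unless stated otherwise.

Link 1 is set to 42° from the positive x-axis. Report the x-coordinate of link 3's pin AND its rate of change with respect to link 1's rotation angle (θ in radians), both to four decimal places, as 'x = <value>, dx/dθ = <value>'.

geometry: r = 42 mm, L = 221 mm, e = 7 mm
crank pin P = (r cos θ, r sin θ) = (31.212083, 28.103485)
h = r sin θ − e = 28.103485 − 7 = 21.103485
x = r cos θ + √(L² − h²) = 31.212083 + 219.990097 = 251.202180
dx/dθ = −r sin θ − h·r cos θ/√(L² − h²) (θ in radians; h = 21.103485) = -31.097637

x = 251.2022, dx/dθ = -31.0976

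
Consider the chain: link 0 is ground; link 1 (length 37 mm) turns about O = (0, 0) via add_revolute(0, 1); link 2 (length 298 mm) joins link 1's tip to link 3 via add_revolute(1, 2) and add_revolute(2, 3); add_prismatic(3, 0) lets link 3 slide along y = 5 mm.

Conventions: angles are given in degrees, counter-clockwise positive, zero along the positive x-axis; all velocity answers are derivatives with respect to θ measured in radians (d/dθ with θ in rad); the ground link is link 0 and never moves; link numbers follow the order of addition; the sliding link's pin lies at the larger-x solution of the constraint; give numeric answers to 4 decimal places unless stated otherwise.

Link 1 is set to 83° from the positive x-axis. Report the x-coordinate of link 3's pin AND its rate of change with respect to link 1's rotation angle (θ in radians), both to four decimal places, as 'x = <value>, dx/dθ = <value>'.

geometry: r = 37 mm, L = 298 mm, e = 5 mm
crank pin P = (r cos θ, r sin θ) = (4.509166, 36.724208)
h = r sin θ − e = 36.724208 − 5 = 31.724208
x = r cos θ + √(L² − h²) = 4.509166 + 296.306555 = 300.815721
dx/dθ = −r sin θ − h·r cos θ/√(L² − h²) (θ in radians; h = 31.724208) = -37.206984

x = 300.8157, dx/dθ = -37.2070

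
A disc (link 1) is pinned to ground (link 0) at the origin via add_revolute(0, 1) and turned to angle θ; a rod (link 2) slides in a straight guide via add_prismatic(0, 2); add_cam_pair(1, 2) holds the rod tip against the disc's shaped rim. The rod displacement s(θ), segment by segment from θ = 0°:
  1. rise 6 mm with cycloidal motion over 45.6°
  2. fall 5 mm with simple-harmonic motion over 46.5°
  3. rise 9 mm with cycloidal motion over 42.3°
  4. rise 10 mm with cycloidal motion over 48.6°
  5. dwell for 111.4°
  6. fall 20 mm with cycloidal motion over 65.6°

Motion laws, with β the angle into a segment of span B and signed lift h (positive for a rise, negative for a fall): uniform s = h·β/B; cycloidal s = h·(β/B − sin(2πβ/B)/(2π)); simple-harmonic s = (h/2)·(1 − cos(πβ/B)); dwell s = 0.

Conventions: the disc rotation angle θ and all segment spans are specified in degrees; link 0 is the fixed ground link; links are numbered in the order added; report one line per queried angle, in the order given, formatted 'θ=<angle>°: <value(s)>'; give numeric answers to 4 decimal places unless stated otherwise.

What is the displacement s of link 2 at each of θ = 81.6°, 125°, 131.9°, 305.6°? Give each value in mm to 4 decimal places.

segment 1 (0° to 45.6°, cycloidal, h = 6) is passed completely: s = 0.0000 + (6) = 6.0000
θ = 81.6° falls in segment 2 (45.6° to 92.1°, simple-harmonic, h = -5): β = 81.6 − 45.6 = 36°, B = 46.5°; Δs = -5/2·(1 − cos(π·0.7742)) = -4.3969; s = 6.0000 − 4.3969 = 1.6031
segment 2 (45.6° to 92.1°, simple-harmonic, h = -5) is passed completely: s = 6.0000 + (-5) = 1.0000
θ = 125° falls in segment 3 (92.1° to 134.4°, cycloidal, h = 9): β = 125 − 92.1 = 32.9°, B = 42.3°; Δs = 9·(0.7778 − sin(2π·0.7778)/(2π)) = 8.4106; s = 1.0000 + 8.4106 = 9.4106
θ = 131.9° falls in segment 3 (92.1° to 134.4°, cycloidal, h = 9): β = 131.9 − 92.1 = 39.8°, B = 42.3°; Δs = 9·(0.9409 − sin(2π·0.9409)/(2π)) = 8.9879; s = 1.0000 + 8.9879 = 9.9879
segment 3 (92.1° to 134.4°, cycloidal, h = 9) is passed completely: s = 1.0000 + (9) = 10.0000
segment 4 (134.4° to 183°, cycloidal, h = 10) is passed completely: s = 10.0000 + (10) = 20.0000
segment 5 (183° to 294.4°, dwell): s unchanged at 20.0000
θ = 305.6° falls in segment 6 (294.4° to 360°, cycloidal, h = -20): β = 305.6 − 294.4 = 11.2°, B = 65.6°; Δs = -20·(0.1707 − sin(2π·0.1707)/(2π)) = -0.6182; s = 20.0000 − 0.6182 = 19.3818

θ=81.6°: 1.6031
θ=125°: 9.4106
θ=131.9°: 9.9879
θ=305.6°: 19.3818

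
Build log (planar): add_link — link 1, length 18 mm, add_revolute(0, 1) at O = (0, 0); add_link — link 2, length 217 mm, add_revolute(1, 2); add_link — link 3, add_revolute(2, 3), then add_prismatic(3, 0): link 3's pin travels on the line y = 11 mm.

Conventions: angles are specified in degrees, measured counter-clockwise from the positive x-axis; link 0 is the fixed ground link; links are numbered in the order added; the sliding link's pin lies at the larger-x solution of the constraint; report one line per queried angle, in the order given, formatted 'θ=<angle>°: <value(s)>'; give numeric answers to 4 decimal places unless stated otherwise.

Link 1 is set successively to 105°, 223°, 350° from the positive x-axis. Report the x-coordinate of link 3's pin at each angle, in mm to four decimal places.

geometry: r = 18 mm, L = 217 mm, e = 11 mm
θ=105°: crank pin P = (r cos θ, r sin θ) = (-4.658743, 17.386665)
θ=105°: h = r sin θ − e = 17.386665 − 11 = 6.386665
θ=105°: x = r cos θ + √(L² − h²) = -4.658743 + 216.905995 = 212.247252
θ=223°: crank pin P = (r cos θ, r sin θ) = (-13.164367, -12.275970)
θ=223°: h = r sin θ − e = -12.275970 − 11 = -23.275970
θ=223°: x = r cos θ + √(L² − h²) = -13.164367 + 215.748069 = 202.583702
θ=350°: crank pin P = (r cos θ, r sin θ) = (17.726540, -3.125667)
θ=350°: h = r sin θ − e = -3.125667 − 11 = -14.125667
θ=350°: x = r cos θ + √(L² − h²) = 17.726540 + 216.539755 = 234.266295

θ=105°: 212.2473
θ=223°: 202.5837
θ=350°: 234.2663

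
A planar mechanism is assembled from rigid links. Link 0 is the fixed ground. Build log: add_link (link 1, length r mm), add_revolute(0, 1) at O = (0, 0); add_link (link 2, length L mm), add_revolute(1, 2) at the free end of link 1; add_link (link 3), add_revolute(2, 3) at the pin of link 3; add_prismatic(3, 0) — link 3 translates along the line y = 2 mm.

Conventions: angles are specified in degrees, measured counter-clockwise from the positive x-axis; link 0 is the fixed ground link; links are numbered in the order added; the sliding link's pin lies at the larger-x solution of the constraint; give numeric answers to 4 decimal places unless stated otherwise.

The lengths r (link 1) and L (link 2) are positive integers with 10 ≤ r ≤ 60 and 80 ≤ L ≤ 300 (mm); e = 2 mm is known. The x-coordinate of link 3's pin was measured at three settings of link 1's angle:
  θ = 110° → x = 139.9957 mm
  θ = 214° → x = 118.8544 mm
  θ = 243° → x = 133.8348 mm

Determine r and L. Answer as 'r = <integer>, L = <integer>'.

constraint per measurement: (x − r cos θ)² + (r sin θ − e)² = L²
subtracting the θ₁ and θ₂ equations cancels the r² and L² terms:
r = (x₁² − x₂²) / (2[(x₁cos θ₁ + e sin θ₁) − (x₂cos θ₂ + e sin θ₂)]) = 51.0001 → r = 51
L² = (x₁ − r cos θ₁)² + (r sin θ₁ − e)² = 26895.9964 → L = 164.0000 → L = 164
check at θ₃=243°: x = 133.8348 (printed 133.8348) ✓

r = 51, L = 164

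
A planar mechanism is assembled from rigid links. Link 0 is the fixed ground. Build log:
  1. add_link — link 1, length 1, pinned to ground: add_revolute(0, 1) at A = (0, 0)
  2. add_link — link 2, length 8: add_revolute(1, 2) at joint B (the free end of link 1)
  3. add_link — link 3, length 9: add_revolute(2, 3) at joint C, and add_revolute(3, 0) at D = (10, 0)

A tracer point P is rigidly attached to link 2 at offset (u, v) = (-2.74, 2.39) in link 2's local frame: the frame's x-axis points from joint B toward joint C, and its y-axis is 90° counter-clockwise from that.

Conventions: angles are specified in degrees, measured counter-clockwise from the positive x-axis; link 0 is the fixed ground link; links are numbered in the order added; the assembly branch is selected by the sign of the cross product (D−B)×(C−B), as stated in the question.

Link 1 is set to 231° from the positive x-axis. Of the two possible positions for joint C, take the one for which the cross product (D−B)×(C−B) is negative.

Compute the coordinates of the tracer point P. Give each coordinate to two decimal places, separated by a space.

A=(0,0), D=(10.00,0)
B = A + 1.00·(cos231°, sin231°) = (-0.6293, -0.7771)
|BD| = 10.6577
circle(B,8.00) ∩ circle(D,9.00): a=4.5313, h=6.5930
  candidates: C₊=(3.4092,6.1287) cross=70.266; C₋=(4.3707,-7.0222) cross=-70.266
  branch - wants cross < 0 → take C=(4.3707,-7.0222) (cross=-70.266)
ex = (C−B)/|BC| = (0.6250,-0.7806); ey = (0.7806,0.6250)
P = B + -2.74·ex + 2.39·ey = (-0.4761,2.8555)

-0.48 2.86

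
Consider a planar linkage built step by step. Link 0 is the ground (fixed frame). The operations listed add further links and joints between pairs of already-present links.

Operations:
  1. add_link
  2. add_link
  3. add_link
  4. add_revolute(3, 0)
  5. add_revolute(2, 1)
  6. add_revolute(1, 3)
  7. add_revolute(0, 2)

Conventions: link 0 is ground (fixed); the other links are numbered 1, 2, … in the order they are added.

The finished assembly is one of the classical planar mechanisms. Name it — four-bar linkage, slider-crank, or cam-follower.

links: 4 (incl. ground); joints: 4 revolute, 0 prismatic, 0 higher (cam) pair, forming one closed loop
4 links in a single 4R loop → four-bar linkage

four-bar linkage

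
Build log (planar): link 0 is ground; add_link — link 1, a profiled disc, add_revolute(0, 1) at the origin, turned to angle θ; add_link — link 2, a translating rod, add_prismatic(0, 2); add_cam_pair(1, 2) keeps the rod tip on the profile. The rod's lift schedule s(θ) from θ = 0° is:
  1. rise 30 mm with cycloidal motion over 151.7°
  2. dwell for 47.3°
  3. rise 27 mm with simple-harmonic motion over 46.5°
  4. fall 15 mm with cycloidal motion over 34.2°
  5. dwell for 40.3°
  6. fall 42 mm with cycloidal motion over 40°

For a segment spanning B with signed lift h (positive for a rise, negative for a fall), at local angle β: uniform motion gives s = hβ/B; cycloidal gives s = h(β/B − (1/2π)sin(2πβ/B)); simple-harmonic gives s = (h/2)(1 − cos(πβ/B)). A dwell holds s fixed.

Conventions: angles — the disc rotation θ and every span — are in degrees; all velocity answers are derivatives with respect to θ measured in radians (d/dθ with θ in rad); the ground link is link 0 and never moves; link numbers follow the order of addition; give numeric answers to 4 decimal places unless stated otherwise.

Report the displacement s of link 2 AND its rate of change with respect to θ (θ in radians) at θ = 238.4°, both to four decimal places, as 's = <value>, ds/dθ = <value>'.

seg 1 [0°–151.7°] cycloidal, h=30: full span → s += 30 → s = 30.0000
seg 2 [151.7°–199°] dwell: s stays 30.0000
seg 3 [199°–245.5°] simple-harmonic, h=27: θ=238.4° here. β=39.4, B=46.5. 27/2·(1 − cos(π·0.8473)) = 25.4764 → s = 55.4764
velocity in seg [199°–245.5°] (simple-harmonic), θ in radians: β = 39.4° = 0.6877 rad, B = 46.5° = 0.8116 rad; ds/dθ = (πh/(2B)) sin(πβ/B) = (π·27/(2·0.8116)) sin(π·0.8473) = 24.117039 mm/rad

s = 55.4764, ds/dθ = 24.1170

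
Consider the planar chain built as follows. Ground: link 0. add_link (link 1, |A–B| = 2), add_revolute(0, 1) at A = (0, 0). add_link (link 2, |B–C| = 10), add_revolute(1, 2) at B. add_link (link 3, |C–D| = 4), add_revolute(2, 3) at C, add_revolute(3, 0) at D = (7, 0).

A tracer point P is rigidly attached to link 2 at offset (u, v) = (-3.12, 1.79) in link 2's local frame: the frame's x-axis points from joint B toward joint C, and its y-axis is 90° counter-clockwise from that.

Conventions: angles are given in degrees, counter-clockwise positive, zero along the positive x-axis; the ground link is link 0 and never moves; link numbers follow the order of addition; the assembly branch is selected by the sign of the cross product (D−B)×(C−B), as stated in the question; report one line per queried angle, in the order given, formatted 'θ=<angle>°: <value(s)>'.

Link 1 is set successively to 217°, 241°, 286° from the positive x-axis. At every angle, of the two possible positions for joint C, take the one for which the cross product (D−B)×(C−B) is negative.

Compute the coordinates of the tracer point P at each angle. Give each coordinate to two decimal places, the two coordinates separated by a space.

A=(0,0), D=(7.00,0)
θ=217°: B = A + 2.00·(cos217°, sin217°) = (-1.5973, -1.2036)
θ=217°: |BD| = 8.6811
θ=217°: circle(B,10.00) ∩ circle(D,4.00): a=9.1786, h=3.9689
θ=217°:   candidates: C₊=(6.9424,3.9996) cross=34.455; C₋=(8.0430,-3.8616) cross=-34.455
θ=217°:   branch - wants cross < 0 → take C=(8.0430,-3.8616) (cross=-34.455)
θ=217°: ex = (C−B)/|BC| = (0.9640,-0.2658); ey = (0.2658,0.9640)
θ=217°: P = B + -3.12·ex + 1.79·ey = (-4.1293,1.3513)
θ=241°: B = A + 2.00·(cos241°, sin241°) = (-0.9696, -1.7492)
θ=241°: |BD| = 8.1593
θ=241°: circle(B,10.00) ∩ circle(D,4.00): a=9.2271, h=3.8548
θ=241°:   candidates: C₊=(7.2166,3.9941) cross=31.453; C₋=(8.8694,-3.5363) cross=-31.453
θ=241°:   branch - wants cross < 0 → take C=(8.8694,-3.5363) (cross=-31.453)
θ=241°: ex = (C−B)/|BC| = (0.9839,-0.1787); ey = (0.1787,0.9839)
θ=241°: P = B + -3.12·ex + 1.79·ey = (-3.7195,0.5695)
θ=286°: B = A + 2.00·(cos286°, sin286°) = (0.5513, -1.9225)
θ=286°: |BD| = 6.7292
θ=286°: circle(B,10.00) ∩ circle(D,4.00): a=9.6061, h=2.7792
θ=286°:   candidates: C₊=(8.9629,3.4852) cross=18.702; C₋=(10.5509,-1.8414) cross=-18.702
θ=286°:   branch - wants cross < 0 → take C=(10.5509,-1.8414) (cross=-18.702)
θ=286°: ex = (C−B)/|BC| = (1.0000,0.0081); ey = (-0.0081,1.0000)
θ=286°: P = B + -3.12·ex + 1.79·ey = (-2.5831,-0.1579)

θ=217°: -4.13 1.35
θ=241°: -3.72 0.57
θ=286°: -2.58 -0.16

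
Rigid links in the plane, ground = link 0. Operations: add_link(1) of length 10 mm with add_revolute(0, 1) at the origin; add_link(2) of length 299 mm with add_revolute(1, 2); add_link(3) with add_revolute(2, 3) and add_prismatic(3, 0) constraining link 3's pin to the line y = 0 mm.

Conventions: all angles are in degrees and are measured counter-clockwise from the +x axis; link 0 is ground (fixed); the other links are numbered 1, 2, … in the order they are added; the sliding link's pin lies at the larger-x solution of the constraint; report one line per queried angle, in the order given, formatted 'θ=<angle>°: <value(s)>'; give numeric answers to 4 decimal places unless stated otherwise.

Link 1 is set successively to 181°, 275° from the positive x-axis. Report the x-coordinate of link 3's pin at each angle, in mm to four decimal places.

geometry: r = 10 mm, L = 299 mm, e = 0 mm
θ=181°: crank pin P = (r cos θ, r sin θ) = (-9.998477, -0.174524)
θ=181°: h = r sin θ − e = -0.174524 − 0 = -0.174524
θ=181°: x = r cos θ + √(L² − h²) = -9.998477 + 298.999949 = 289.001472
θ=275°: crank pin P = (r cos θ, r sin θ) = (0.871557, -9.961947)
θ=275°: h = r sin θ − e = -9.961947 − 0 = -9.961947
θ=275°: x = r cos θ + √(L² − h²) = 0.871557 + 298.834000 = 299.705558

θ=181°: 289.0015
θ=275°: 299.7056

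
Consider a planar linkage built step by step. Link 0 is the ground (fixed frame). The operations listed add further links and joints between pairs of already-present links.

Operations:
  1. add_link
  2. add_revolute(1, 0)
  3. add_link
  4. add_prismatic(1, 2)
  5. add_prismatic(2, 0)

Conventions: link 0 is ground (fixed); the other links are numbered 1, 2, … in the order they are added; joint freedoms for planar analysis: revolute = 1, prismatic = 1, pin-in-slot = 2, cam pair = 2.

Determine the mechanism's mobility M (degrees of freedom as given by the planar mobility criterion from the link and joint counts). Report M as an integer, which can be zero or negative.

ground; <1,0,0>
#1 <2,0,0>
R:1↔0 J1 <2,1,0>
#2 <3,1,0>
P:1↔2 J1 <3,2,0>
P:2↔0 J1 <3,3,0>
3×2 − 2×3 − 1×0 = 0

M = 0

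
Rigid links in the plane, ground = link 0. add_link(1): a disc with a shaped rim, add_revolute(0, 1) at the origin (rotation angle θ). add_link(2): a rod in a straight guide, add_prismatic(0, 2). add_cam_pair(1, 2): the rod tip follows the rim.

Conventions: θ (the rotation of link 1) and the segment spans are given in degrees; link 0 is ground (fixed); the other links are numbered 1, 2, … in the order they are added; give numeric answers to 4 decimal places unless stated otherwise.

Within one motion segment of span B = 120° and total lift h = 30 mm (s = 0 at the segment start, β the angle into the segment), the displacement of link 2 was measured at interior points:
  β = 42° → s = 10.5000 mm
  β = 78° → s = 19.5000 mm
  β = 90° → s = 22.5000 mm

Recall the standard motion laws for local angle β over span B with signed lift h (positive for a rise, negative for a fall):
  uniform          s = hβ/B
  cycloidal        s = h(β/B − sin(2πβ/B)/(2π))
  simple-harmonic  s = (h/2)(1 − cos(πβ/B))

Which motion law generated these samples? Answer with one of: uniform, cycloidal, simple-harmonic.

candidates at β/B = r: uniform s = h·r (linear in β); cycloidal s = h·(r − sin(2πr)/(2π)); simple-harmonic s = (h/2)(1 − cos(πr))
β=42°: printed 10.5000 | uniform 10.5000, cycloidal 6.6372, simple-harmonic 8.1901
β=78°: printed 19.5000 | uniform 19.5000, cycloidal 23.3628, simple-harmonic 21.8099
β=90°: printed 22.5000 | uniform 22.5000, cycloidal 27.2746, simple-harmonic 25.6066
only one law matches every sample → uniform

uniform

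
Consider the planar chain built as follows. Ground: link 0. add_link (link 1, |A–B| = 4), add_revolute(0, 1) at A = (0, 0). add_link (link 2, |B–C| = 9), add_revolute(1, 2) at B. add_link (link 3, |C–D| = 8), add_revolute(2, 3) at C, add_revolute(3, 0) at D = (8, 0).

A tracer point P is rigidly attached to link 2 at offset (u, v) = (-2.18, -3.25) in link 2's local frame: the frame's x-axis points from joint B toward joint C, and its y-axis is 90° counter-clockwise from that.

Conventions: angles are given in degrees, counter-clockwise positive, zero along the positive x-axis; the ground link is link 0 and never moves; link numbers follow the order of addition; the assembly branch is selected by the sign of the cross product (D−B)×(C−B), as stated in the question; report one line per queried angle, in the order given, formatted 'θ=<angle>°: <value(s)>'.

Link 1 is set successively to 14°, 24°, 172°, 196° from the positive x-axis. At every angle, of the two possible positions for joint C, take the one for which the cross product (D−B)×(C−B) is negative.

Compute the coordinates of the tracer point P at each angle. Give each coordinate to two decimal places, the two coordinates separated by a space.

A=(0,0), D=(8.00,0)
θ=14°: B = A + 4.00·(cos14°, sin14°) = (3.8812, 0.9677)
θ=14°: |BD| = 4.2310
θ=14°: circle(B,9.00) ∩ circle(D,8.00): a=4.1245, h=7.9993
θ=14°:   candidates: C₊=(9.7259,7.8116) cross=33.845; C₋=(6.0668,-7.7629) cross=-33.845
θ=14°:   branch - wants cross < 0 → take C=(6.0668,-7.7629) (cross=-33.845)
θ=14°: ex = (C−B)/|BC| = (0.2428,-0.9701); ey = (0.9701,0.2428)
θ=14°: P = B + -2.18·ex + -3.25·ey = (0.1991,2.2932)
θ=24°: B = A + 4.00·(cos24°, sin24°) = (3.6542, 1.6269)
θ=24°: |BD| = 4.6404
θ=24°: circle(B,9.00) ∩ circle(D,8.00): a=4.1519, h=7.9851
θ=24°:   candidates: C₊=(10.3422,7.6495) cross=37.054; C₋=(4.7429,-7.3070) cross=-37.054
θ=24°:   branch - wants cross < 0 → take C=(4.7429,-7.3070) (cross=-37.054)
θ=24°: ex = (C−B)/|BC| = (0.1210,-0.9927); ey = (0.9927,0.1210)
θ=24°: P = B + -2.18·ex + -3.25·ey = (0.1643,3.3978)
θ=172°: B = A + 4.00·(cos172°, sin172°) = (-3.9611, 0.5567)
θ=172°: |BD| = 11.9740
θ=172°: circle(B,9.00) ∩ circle(D,8.00): a=6.6969, h=6.0126
θ=172°:   candidates: C₊=(3.0081,6.2515) cross=71.995; C₋=(2.4490,-5.7608) cross=-71.995
θ=172°:   branch - wants cross < 0 → take C=(2.4490,-5.7608) (cross=-71.995)
θ=172°: ex = (C−B)/|BC| = (0.7122,-0.7019); ey = (0.7019,0.7122)
θ=172°: P = B + -2.18·ex + -3.25·ey = (-7.7951,-0.2278)
θ=196°: B = A + 4.00·(cos196°, sin196°) = (-3.8450, -1.1025)
θ=196°: |BD| = 11.8962
θ=196°: circle(B,9.00) ∩ circle(D,8.00): a=6.6626, h=6.0506
θ=196°:   candidates: C₊=(2.2281,5.5395) cross=71.979; C₋=(3.3497,-6.5096) cross=-71.979
θ=196°:   branch - wants cross < 0 → take C=(3.3497,-6.5096) (cross=-71.979)
θ=196°: ex = (C−B)/|BC| = (0.7994,-0.6008); ey = (0.6008,0.7994)
θ=196°: P = B + -2.18·ex + -3.25·ey = (-7.5403,-2.3909)

θ=14°: 0.20 2.29
θ=24°: 0.16 3.40
θ=172°: -7.80 -0.23
θ=196°: -7.54 -2.39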